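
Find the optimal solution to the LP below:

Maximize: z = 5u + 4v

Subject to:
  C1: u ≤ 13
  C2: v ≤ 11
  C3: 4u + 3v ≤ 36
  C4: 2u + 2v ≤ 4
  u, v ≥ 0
u = 2, v = 0, z = 10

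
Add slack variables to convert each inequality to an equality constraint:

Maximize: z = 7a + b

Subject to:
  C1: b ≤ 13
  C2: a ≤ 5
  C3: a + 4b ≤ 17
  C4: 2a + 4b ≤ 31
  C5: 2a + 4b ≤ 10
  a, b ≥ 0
max z = 7a + b

s.t.
  b + s1 = 13
  a + s2 = 5
  a + 4b + s3 = 17
  2a + 4b + s4 = 31
  2a + 4b + s5 = 10
  a, b, s1, s2, s3, s4, s5 ≥ 0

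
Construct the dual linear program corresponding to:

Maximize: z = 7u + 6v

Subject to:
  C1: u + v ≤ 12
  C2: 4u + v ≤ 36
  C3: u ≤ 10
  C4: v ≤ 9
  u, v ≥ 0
Minimize: z = 12y1 + 36y2 + 10y3 + 9y4

Subject to:
  C1: -y1 - 4y2 - y3 ≤ -7
  C2: -y1 - y2 - y4 ≤ -6
  y1, y2, y3, y4 ≥ 0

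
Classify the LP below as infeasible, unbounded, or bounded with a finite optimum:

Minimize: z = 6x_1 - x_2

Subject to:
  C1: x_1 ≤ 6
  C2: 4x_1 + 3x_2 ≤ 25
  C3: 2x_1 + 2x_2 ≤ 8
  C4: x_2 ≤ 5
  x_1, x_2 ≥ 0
The point (0, 4) satisfies every constraint, so the LP is feasible; the constraints give x_1 ≤ 6 and x_2 ≤ 5, which with x_1, x_2 ≥ 0 keep the feasible region inside a bounded box. A feasible, bounded LP attains a finite optimum at a vertex.

Evaluating z = 6x_1 - x_2 at each vertex:
  (0, 0): z = 0
  (4, 0): z = 24
  (0, 4): z = -4

Bounded optimum: z* = -4 at (0, 4).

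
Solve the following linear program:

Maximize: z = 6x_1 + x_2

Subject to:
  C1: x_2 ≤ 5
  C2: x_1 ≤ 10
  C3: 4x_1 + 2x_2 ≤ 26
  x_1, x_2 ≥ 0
Each vertex is the intersection of two constraint boundaries that also satisfies all remaining constraints:
  x_1 = 0 and x_2 = 0 → (0, 0)
  4x_1 + 2x_2 = 26 and x_2 = 0 → (6.5, 0)
  x_2 = 5 and 4x_1 + 2x_2 = 26 → (4, 5)
  x_2 = 5 and x_1 = 0 → (0, 5)

Evaluating z = 6x_1 + x_2 at each vertex:
  (0, 0): z = 0
  (6.5, 0): z = 39
  (4, 5): z = 29
  (0, 5): z = 5

The maximum is at (6.5, 0) with z = 39.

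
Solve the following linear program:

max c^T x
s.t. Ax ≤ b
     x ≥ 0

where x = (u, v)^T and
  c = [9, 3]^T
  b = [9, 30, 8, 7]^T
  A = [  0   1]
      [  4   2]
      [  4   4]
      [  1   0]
Each vertex is the intersection of two constraint boundaries that also satisfies all remaining constraints:
  u = 0 and v = 0 → (0, 0)
  4u + 4v = 8 and v = 0 → (2, 0)
  4u + 4v = 8 and u = 0 → (0, 2)

Evaluating z = 9u + 3v at each vertex:
  (0, 0): z = 0
  (2, 0): z = 18
  (0, 2): z = 6

The maximum is at (2, 0) with z = 18.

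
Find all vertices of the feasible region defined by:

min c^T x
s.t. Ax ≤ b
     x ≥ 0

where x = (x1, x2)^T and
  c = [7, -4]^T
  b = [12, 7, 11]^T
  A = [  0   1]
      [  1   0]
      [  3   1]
Each vertex is the intersection of two constraint boundaries that also satisfies all remaining constraints:
  x1 = 0 and x2 = 0 → (0, 0)
  3x1 + x2 = 11 and x2 = 0 → (3.667, 0)
  3x1 + x2 = 11 and x1 = 0 → (0, 11)

Vertices: (0, 0), (3.667, 0), (0, 11)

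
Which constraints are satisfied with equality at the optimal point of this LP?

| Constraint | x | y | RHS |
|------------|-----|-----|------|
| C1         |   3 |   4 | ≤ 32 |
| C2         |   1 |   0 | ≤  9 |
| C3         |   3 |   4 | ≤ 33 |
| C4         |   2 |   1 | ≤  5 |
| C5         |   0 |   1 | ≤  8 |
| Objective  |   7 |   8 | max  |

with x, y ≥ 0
Optimal: x = 0, y = 5
Binding: C4, x ≥ 0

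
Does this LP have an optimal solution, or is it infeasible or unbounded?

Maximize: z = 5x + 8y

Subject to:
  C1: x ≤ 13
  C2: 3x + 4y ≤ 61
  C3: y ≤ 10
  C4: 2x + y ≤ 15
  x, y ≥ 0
The point (2.5, 10) satisfies every constraint, so the LP is feasible; the constraints give x ≤ 13 and y ≤ 10, which with x, y ≥ 0 keep the feasible region inside a bounded box. A feasible, bounded LP attains a finite optimum at a vertex.

Evaluating z = 5x + 8y at each vertex:
  (0, 0): z = 0
  (7.5, 0): z = 37.5
  (2.5, 10): z = 92.5
  (0, 10): z = 80

The LP has an optimal solution: (2.5, 10) with z = 92.5.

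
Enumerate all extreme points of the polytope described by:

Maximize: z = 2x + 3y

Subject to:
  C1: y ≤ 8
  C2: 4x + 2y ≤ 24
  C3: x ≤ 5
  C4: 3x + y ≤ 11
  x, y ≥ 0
Each vertex is the intersection of two constraint boundaries that also satisfies all remaining constraints:
  x = 0 and y = 0 → (0, 0)
  3x + y = 11 and y = 0 → (3.667, 0)
  y = 8 and 3x + y = 11 → (1, 8)
  y = 8 and x = 0 → (0, 8)

Vertices: (0, 0), (3.667, 0), (1, 8), (0, 8)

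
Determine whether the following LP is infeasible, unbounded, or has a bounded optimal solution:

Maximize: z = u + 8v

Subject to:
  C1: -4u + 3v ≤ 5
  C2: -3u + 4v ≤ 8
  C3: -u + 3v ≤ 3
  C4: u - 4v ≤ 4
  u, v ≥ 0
Feasible point: (0, 0) satisfies every constraint, so the LP is feasible.
Direction d = (3, 1): for each constraint row a, a·d ≤ 0 —
  (-4)(3) + (3)(1) = -9 ≤ 0
  (-3)(3) + (4)(1) = -5 ≤ 0
  (-1)(3) + (3)(1) = 0 ≤ 0
  (1)(3) + (-4)(1) = -1 ≤ 0
and d ≥ 0, so (0, 0) + t·d stays feasible for every t ≥ 0. Along this ray z = u + 8v changes by 11 per unit t, so z → +∞.

The LP is unbounded; z can be made arbitrarily large.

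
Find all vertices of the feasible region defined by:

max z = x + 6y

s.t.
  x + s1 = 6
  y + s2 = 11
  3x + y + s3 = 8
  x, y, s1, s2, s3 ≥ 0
Each vertex is the intersection of two constraint boundaries that also satisfies all remaining constraints:
  x = 0 and y = 0 → (0, 0)
  3x + y = 8 and y = 0 → (2.667, 0)
  3x + y = 8 and x = 0 → (0, 8)

Vertices: (0, 0), (2.667, 0), (0, 8)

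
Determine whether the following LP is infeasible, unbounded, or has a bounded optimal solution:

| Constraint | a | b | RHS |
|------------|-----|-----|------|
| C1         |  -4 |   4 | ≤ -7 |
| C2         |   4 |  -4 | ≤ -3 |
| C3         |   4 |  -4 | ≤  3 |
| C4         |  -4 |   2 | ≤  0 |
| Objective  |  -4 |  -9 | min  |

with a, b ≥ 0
C2 requires 4a - 4b ≤ -3, while C1 (-4a + 4b ≤ -7) is equivalent to 4a - 4b ≥ 7. Together they would need 7 ≤ 4a - 4b ≤ -3, which is impossible since 7 > -3. No point satisfies all constraints.

The feasible region is empty; the LP is infeasible.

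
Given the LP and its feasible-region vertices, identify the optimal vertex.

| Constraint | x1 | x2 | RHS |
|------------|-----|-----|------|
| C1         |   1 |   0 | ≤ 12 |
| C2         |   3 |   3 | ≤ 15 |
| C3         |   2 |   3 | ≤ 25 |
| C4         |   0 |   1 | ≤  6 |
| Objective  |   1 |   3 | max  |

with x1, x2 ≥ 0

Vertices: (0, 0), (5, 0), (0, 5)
(0, 5) with z = 15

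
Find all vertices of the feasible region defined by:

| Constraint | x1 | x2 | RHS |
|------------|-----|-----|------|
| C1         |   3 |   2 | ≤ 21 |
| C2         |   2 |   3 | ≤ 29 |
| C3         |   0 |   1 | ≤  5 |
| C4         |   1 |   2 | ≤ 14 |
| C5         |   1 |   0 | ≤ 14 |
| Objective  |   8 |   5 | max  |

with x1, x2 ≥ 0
Each vertex is the intersection of two constraint boundaries that also satisfies all remaining constraints:
  x1 = 0 and x2 = 0 → (0, 0)
  3x1 + 2x2 = 21 and x2 = 0 → (7, 0)
  3x1 + 2x2 = 21 and x2 = 5 → (3.667, 5)
  x2 = 5 and x1 = 0 → (0, 5)

Vertices: (0, 0), (7, 0), (3.667, 5), (0, 5)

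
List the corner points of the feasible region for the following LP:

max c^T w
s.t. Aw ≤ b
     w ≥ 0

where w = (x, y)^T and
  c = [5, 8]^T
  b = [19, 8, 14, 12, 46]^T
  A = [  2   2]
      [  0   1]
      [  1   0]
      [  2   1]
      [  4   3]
Each vertex is the intersection of two constraint boundaries that also satisfies all remaining constraints:
  x = 0 and y = 0 → (0, 0)
  2x + y = 12 and y = 0 → (6, 0)
  2x + 2y = 19 and 2x + y = 12 → (2.5, 7)
  2x + 2y = 19 and y = 8 → (1.5, 8)
  y = 8 and x = 0 → (0, 8)

Vertices: (0, 0), (6, 0), (2.5, 7), (1.5, 8), (0, 8)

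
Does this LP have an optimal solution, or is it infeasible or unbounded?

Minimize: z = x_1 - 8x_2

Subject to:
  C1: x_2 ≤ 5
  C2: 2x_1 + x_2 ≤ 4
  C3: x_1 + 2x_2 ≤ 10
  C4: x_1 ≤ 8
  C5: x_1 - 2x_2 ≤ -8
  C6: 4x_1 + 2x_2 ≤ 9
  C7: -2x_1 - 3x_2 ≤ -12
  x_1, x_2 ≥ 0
The point (0, 4) satisfies every constraint, so the LP is feasible; the constraints give x_1 ≤ 8 and x_2 ≤ 5, which with x_1, x_2 ≥ 0 keep the feasible region inside a bounded box. A feasible, bounded LP attains a finite optimum at a vertex.

Evaluating z = x_1 - 8x_2 at each vertex:
  (0, 4): z = -32

Bounded optimum: z* = -32 at (0, 4).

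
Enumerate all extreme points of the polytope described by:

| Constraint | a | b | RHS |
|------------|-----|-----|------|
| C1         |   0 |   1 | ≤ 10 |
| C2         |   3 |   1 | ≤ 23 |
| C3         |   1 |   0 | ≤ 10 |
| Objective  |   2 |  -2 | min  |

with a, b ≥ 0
Each vertex is the intersection of two constraint boundaries that also satisfies all remaining constraints:
  a = 0 and b = 0 → (0, 0)
  3a + b = 23 and b = 0 → (7.667, 0)
  b = 10 and 3a + b = 23 → (4.333, 10)
  b = 10 and a = 0 → (0, 10)

Vertices: (0, 0), (7.667, 0), (4.333, 10), (0, 10)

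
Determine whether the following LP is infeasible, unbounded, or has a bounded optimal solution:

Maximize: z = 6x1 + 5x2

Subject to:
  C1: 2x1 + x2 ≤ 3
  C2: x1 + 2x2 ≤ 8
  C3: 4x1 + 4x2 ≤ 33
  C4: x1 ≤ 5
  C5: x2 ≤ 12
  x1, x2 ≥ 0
The point (0, 3) satisfies every constraint, so the LP is feasible; the constraints give x1 ≤ 5 and x2 ≤ 12, which with x1, x2 ≥ 0 keep the feasible region inside a bounded box. A feasible, bounded LP attains a finite optimum at a vertex.

Feasible with finite optimum z* = 15 at (0, 3).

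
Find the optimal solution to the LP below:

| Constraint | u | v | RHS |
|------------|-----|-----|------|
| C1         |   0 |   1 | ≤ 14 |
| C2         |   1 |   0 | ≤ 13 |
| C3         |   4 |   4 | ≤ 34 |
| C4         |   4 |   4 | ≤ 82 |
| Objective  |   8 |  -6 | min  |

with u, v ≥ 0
Each vertex is the intersection of two constraint boundaries that also satisfies all remaining constraints:
  u = 0 and v = 0 → (0, 0)
  4u + 4v = 34 and v = 0 → (8.5, 0)
  4u + 4v = 34 and u = 0 → (0, 8.5)

Evaluating z = 8u - 6v at each vertex:
  (0, 0): z = 0
  (8.5, 0): z = 68
  (0, 8.5): z = -51

The minimum is at (0, 8.5) with z = -51.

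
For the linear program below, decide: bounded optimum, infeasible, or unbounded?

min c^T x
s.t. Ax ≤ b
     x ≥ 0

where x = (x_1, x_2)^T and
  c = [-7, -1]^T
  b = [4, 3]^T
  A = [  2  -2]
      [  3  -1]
Feasible point: (0, 0) satisfies every constraint, so the LP is feasible.
Direction d = (0, 1): for each constraint row a, a·d ≤ 0 —
  (2)(0) + (-2)(1) = -2 ≤ 0
  (3)(0) + (-1)(1) = -1 ≤ 0
and d ≥ 0, so (0, 0) + t·d stays feasible for every t ≥ 0. Along this ray z = -7x_1 - x_2 changes by -1 per unit t, so z → −∞.

Unbounded — the objective can decrease without bound over the feasible region.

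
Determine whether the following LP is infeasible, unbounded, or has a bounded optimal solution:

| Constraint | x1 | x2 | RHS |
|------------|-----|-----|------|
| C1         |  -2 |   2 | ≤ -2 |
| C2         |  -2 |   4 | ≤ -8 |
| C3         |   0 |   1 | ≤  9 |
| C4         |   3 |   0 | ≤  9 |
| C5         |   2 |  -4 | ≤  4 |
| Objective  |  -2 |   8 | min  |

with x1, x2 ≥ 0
C5 requires 2x1 - 4x2 ≤ 4, while C2 (-2x1 + 4x2 ≤ -8) is equivalent to 2x1 - 4x2 ≥ 8. Together they would need 8 ≤ 2x1 - 4x2 ≤ 4, which is impossible since 8 > 4. No point satisfies all constraints.

Infeasible — the constraint set is empty.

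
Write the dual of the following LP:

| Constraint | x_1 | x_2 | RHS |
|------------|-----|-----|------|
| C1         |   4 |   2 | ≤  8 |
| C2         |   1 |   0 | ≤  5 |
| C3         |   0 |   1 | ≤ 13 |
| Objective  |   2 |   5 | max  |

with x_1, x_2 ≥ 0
Minimize: z = 8y1 + 5y2 + 13y3

Subject to:
  C1: -4y1 - y2 ≤ -2
  C2: -2y1 - y3 ≤ -5
  y1, y2, y3 ≥ 0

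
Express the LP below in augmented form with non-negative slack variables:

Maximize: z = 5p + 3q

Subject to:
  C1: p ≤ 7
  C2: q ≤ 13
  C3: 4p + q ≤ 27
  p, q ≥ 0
max z = 5p + 3q

s.t.
  p + s1 = 7
  q + s2 = 13
  4p + q + s3 = 27
  p, q, s1, s2, s3 ≥ 0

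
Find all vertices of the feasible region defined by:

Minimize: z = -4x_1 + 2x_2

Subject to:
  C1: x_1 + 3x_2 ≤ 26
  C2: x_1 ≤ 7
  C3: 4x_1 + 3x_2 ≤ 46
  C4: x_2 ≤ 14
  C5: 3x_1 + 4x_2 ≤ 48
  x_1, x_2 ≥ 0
Each vertex is the intersection of two constraint boundaries that also satisfies all remaining constraints:
  x_1 = 0 and x_2 = 0 → (0, 0)
  x_1 = 7 and x_2 = 0 → (7, 0)
  x_1 = 7 and 4x_1 + 3x_2 = 46 → (7, 6)
  x_1 + 3x_2 = 26 and 4x_1 + 3x_2 = 46 → (6.667, 6.444)
  x_1 + 3x_2 = 26 and x_1 = 0 → (0, 8.667)

Vertices: (0, 0), (7, 0), (7, 6), (6.667, 6.444), (0, 8.667)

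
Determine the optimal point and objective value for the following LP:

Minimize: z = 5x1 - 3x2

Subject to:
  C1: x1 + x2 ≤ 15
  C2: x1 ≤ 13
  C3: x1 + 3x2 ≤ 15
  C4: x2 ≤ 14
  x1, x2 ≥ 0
x1 = 0, x2 = 5, z = -15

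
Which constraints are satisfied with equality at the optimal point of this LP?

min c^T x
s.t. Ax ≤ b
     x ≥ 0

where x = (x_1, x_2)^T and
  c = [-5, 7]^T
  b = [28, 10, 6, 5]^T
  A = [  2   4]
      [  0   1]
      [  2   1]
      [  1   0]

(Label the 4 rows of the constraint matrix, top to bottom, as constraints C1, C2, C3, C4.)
Optimal: x_1 = 3, x_2 = 0
Slack at optimum:
  C1: slack = 22
  C2: slack = 10
  C3: slack = 0 (binding)
  C4: slack = 2
  x_1 ≥ 0: x_1 = 3
  x_2 ≥ 0: x_2 = 0 (binding)
Binding constraints: C3, x_2 ≥ 0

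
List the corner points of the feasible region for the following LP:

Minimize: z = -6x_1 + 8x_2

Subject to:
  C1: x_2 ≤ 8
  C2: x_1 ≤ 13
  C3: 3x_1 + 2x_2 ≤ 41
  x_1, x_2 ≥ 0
Each vertex is the intersection of two constraint boundaries that also satisfies all remaining constraints:
  x_1 = 0 and x_2 = 0 → (0, 0)
  x_1 = 13 and x_2 = 0 → (13, 0)
  x_1 = 13 and 3x_1 + 2x_2 = 41 → (13, 1)
  x_2 = 8 and 3x_1 + 2x_2 = 41 → (8.333, 8)
  x_2 = 8 and x_1 = 0 → (0, 8)

Vertices: (0, 0), (13, 0), (13, 1), (8.333, 8), (0, 8)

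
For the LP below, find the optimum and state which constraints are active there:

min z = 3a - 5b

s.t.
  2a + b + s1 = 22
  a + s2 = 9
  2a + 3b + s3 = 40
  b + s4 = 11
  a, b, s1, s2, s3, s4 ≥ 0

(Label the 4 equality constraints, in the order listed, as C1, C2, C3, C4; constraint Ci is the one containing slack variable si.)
Optimal: a = 0, b = 11
Slack at optimum:
  C1: slack = 11
  C2: slack = 9
  C3: slack = 7
  C4: slack = 0 (binding)
  a ≥ 0: a = 0 (binding)
  b ≥ 0: b = 11
Binding constraints: C4, a ≥ 0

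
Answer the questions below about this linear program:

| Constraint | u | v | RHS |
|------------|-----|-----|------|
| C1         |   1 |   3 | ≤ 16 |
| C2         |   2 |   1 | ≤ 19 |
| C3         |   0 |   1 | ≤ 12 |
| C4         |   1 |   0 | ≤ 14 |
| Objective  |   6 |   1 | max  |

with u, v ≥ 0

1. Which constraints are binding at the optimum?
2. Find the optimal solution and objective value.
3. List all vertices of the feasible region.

1. C2, v ≥ 0
2. u = 9.5, v = 0, z = 57
3. (0, 0), (9.5, 0), (8.2, 2.6), (0, 5.333)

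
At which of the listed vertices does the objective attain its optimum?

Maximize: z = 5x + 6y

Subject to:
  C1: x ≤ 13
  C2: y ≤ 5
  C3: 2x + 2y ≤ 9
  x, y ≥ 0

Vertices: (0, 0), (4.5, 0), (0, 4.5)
(0, 4.5) with z = 27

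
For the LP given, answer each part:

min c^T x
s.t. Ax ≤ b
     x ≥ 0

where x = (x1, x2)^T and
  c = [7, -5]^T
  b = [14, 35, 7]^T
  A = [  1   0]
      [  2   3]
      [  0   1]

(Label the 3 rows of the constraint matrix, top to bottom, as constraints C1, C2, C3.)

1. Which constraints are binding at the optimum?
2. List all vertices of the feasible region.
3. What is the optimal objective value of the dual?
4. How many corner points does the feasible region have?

1. C3, x1 ≥ 0
2. (0, 0), (14, 0), (14, 2.333), (7, 7), (0, 7)
3. -35 (by strong duality, equal to the primal optimum)
4. 5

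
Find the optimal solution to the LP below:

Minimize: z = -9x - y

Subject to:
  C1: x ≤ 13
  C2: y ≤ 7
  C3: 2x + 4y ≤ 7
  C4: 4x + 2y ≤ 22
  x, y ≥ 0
Each vertex is the intersection of two constraint boundaries that also satisfies all remaining constraints:
  x = 0 and y = 0 → (0, 0)
  2x + 4y = 7 and y = 0 → (3.5, 0)
  2x + 4y = 7 and x = 0 → (0, 1.75)

Evaluating z = -9x - y at each vertex:
  (0, 0): z = 0
  (3.5, 0): z = -31.5
  (0, 1.75): z = -1.75

The minimum is at (3.5, 0) with z = -31.5.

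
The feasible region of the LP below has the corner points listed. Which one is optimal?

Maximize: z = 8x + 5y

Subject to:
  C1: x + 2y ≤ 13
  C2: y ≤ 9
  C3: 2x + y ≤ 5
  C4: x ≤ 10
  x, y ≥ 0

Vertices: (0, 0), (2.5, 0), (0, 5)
Evaluating z = 8x + 5y at each vertex:
  (0, 0): z = 0
  (2.5, 0): z = 20
  (0, 5): z = 25

The largest value is z = 25, attained at (0, 5).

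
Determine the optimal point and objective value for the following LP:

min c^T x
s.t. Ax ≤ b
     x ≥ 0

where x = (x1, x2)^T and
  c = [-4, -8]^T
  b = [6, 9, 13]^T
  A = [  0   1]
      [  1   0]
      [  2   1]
Each vertex is the intersection of two constraint boundaries that also satisfies all remaining constraints:
  x1 = 0 and x2 = 0 → (0, 0)
  2x1 + x2 = 13 and x2 = 0 → (6.5, 0)
  x2 = 6 and 2x1 + x2 = 13 → (3.5, 6)
  x2 = 6 and x1 = 0 → (0, 6)

Evaluating z = -4x1 - 8x2 at each vertex:
  (0, 0): z = 0
  (6.5, 0): z = -26
  (3.5, 6): z = -62
  (0, 6): z = -48

The minimum is at (3.5, 6) with z = -62.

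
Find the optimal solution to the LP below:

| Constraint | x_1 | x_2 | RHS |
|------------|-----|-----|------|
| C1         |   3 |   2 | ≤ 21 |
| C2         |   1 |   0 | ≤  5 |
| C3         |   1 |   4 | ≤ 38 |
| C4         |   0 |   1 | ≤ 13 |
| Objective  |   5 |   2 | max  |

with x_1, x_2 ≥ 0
Each vertex is the intersection of two constraint boundaries that also satisfies all remaining constraints:
  x_1 = 0 and x_2 = 0 → (0, 0)
  x_1 = 5 and x_2 = 0 → (5, 0)
  3x_1 + 2x_2 = 21 and x_1 = 5 → (5, 3)
  3x_1 + 2x_2 = 21 and x_1 + 4x_2 = 38 → (0.8, 9.3)
  x_1 + 4x_2 = 38 and x_1 = 0 → (0, 9.5)

Evaluating z = 5x_1 + 2x_2 at each vertex:
  (0, 0): z = 0
  (5, 0): z = 25
  (5, 3): z = 31
  (0.8, 9.3): z = 22.6
  (0, 9.5): z = 19

The maximum is at (5, 3) with z = 31.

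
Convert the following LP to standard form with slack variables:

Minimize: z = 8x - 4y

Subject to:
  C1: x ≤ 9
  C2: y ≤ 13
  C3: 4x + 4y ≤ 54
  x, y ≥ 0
min z = 8x - 4y

s.t.
  x + s1 = 9
  y + s2 = 13
  4x + 4y + s3 = 54
  x, y, s1, s2, s3 ≥ 0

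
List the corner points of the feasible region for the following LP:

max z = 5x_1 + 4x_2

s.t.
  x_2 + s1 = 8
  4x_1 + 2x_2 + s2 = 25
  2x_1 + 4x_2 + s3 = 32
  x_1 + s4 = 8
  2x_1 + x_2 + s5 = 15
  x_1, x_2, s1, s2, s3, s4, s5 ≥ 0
Each vertex is the intersection of two constraint boundaries that also satisfies all remaining constraints:
  x_1 = 0 and x_2 = 0 → (0, 0)
  4x_1 + 2x_2 = 25 and x_2 = 0 → (6.25, 0)
  4x_1 + 2x_2 = 25 and 2x_1 + 4x_2 = 32 → (3, 6.5)
  x_2 = 8 and 2x_1 + 4x_2 = 32 → (0, 8)

Vertices: (0, 0), (6.25, 0), (3, 6.5), (0, 8)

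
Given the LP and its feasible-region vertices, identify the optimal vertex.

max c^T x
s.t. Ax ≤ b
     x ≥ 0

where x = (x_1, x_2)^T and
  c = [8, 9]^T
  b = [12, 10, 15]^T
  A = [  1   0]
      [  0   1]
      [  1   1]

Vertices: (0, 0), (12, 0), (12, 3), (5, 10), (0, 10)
Evaluating z = 8x_1 + 9x_2 at each vertex:
  (0, 0): z = 0
  (12, 0): z = 96
  (12, 3): z = 123
  (5, 10): z = 130
  (0, 10): z = 90

The largest value is z = 130, attained at (5, 10).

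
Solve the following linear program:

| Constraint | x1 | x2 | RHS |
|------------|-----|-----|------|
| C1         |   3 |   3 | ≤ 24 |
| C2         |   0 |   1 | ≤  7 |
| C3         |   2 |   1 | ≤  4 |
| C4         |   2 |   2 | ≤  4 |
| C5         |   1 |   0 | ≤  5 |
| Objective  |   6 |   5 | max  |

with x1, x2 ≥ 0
Each vertex is the intersection of two constraint boundaries that also satisfies all remaining constraints:
  x1 = 0 and x2 = 0 → (0, 0)
  2x1 + x2 = 4 and 2x1 + 2x2 = 4 → (2, 0)
  2x1 + 2x2 = 4 and x1 = 0 → (0, 2)

Evaluating z = 6x1 + 5x2 at each vertex:
  (0, 0): z = 0
  (2, 0): z = 12
  (0, 2): z = 10

The maximum is at (2, 0) with z = 12.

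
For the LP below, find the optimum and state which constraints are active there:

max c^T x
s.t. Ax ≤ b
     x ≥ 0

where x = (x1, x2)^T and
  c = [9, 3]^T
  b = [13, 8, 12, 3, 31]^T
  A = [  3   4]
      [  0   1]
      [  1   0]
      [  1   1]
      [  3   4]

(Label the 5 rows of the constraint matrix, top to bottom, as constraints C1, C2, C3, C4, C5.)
Optimal: x1 = 3, x2 = 0
Binding: C4, x2 ≥ 0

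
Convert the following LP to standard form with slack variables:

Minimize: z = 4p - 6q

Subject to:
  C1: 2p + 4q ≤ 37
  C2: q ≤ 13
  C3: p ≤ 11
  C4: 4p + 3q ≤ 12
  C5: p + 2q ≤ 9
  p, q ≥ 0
min z = 4p - 6q

s.t.
  2p + 4q + s1 = 37
  q + s2 = 13
  p + s3 = 11
  4p + 3q + s4 = 12
  p + 2q + s5 = 9
  p, q, s1, s2, s3, s4, s5 ≥ 0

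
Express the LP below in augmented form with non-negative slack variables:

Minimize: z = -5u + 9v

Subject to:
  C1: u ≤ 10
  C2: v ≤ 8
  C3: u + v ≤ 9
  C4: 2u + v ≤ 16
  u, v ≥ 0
min z = -5u + 9v

s.t.
  u + s1 = 10
  v + s2 = 8
  u + v + s3 = 9
  2u + v + s4 = 16
  u, v, s1, s2, s3, s4 ≥ 0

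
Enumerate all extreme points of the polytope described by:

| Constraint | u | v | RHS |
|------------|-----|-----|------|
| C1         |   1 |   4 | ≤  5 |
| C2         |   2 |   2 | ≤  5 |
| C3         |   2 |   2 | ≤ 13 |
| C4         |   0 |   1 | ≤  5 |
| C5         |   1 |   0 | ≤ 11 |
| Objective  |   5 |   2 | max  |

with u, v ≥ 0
Each vertex is the intersection of two constraint boundaries that also satisfies all remaining constraints:
  u = 0 and v = 0 → (0, 0)
  2u + 2v = 5 and v = 0 → (2.5, 0)
  u + 4v = 5 and 2u + 2v = 5 → (1.667, 0.8333)
  u + 4v = 5 and u = 0 → (0, 1.25)

Vertices: (0, 0), (2.5, 0), (1.667, 0.8333), (0, 1.25)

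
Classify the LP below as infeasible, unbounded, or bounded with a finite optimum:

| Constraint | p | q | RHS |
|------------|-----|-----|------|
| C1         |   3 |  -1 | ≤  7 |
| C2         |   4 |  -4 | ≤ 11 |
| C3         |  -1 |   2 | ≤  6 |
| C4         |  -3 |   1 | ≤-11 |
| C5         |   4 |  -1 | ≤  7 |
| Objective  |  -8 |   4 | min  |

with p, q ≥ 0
C1 requires 3p - q ≤ 7, while C4 (-3p + q ≤ -11) is equivalent to 3p - q ≥ 11. Together they would need 11 ≤ 3p - q ≤ 7, which is impossible since 11 > 7. No point satisfies all constraints.

Infeasible — the constraint set is empty.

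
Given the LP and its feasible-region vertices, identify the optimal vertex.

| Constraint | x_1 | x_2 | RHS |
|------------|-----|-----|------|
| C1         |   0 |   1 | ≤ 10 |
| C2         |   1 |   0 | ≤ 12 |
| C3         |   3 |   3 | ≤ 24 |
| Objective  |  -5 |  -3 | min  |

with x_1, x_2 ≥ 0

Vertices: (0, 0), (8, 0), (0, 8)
(8, 0) with z = -40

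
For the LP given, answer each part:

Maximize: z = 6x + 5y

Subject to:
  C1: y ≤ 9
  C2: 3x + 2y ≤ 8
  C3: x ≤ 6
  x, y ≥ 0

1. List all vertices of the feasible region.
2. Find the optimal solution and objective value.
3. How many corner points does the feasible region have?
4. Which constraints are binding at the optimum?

1. (0, 0), (2.667, 0), (0, 4)
2. x = 0, y = 4, z = 20
3. 3
4. C2, x ≥ 0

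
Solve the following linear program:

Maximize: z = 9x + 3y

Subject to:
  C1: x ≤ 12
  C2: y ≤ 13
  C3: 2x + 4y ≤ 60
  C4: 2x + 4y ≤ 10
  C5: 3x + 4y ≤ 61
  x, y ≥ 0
x = 5, y = 0, z = 45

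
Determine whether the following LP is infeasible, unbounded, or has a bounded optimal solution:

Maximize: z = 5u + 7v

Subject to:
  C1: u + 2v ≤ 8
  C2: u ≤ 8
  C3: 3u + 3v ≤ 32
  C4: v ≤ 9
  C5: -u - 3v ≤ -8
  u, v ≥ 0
The point (8, 0) satisfies every constraint, so the LP is feasible; the constraints give u ≤ 8 and v ≤ 9, which with u, v ≥ 0 keep the feasible region inside a bounded box. A feasible, bounded LP attains a finite optimum at a vertex.

Evaluating z = 5u + 7v at each vertex:
  (8, 0): z = 40
  (0, 4): z = 28
  (0, 2.667): z = 18.67

The LP has an optimal solution: (8, 0) with z = 40.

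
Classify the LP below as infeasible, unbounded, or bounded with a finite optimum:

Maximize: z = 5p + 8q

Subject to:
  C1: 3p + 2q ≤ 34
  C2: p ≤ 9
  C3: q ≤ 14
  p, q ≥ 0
The point (2, 14) satisfies every constraint, so the LP is feasible; the constraints give p ≤ 9 and q ≤ 14, which with p, q ≥ 0 keep the feasible region inside a bounded box. A feasible, bounded LP attains a finite optimum at a vertex.

Feasible with finite optimum z* = 122 at (2, 14).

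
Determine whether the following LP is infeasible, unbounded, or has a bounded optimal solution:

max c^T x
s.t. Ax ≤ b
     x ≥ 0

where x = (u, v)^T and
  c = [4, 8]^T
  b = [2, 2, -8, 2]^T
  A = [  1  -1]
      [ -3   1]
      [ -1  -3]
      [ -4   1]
Feasible point: (1, 3) satisfies every constraint, so the LP is feasible.
Direction d = (1, 1): for each constraint row a, a·d ≤ 0 —
  (1)(1) + (-1)(1) = 0 ≤ 0
  (-3)(1) + (1)(1) = -2 ≤ 0
  (-1)(1) + (-3)(1) = -4 ≤ 0
  (-4)(1) + (1)(1) = -3 ≤ 0
and d ≥ 0, so (1, 3) + t·d stays feasible for every t ≥ 0. Along this ray z = 4u + 8v changes by 12 per unit t, so z → +∞.

Unbounded: there is a feasible ray along which z → +∞.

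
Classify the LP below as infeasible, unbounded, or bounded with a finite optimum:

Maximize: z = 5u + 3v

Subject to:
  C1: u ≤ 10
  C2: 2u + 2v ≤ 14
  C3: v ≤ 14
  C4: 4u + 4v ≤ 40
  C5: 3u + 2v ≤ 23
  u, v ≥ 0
The point (7, 0) satisfies every constraint, so the LP is feasible; the constraints give u ≤ 10 and v ≤ 14, which with u, v ≥ 0 keep the feasible region inside a bounded box. A feasible, bounded LP attains a finite optimum at a vertex.

Evaluating z = 5u + 3v at each vertex:
  (0, 0): z = 0
  (7, 0): z = 35
  (0, 7): z = 21

The LP has an optimal solution: (7, 0) with z = 35.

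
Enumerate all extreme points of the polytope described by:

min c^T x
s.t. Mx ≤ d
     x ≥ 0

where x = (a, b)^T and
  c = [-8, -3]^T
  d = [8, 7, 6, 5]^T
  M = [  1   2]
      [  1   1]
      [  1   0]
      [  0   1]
Each vertex is the intersection of two constraint boundaries that also satisfies all remaining constraints:
  a = 0 and b = 0 → (0, 0)
  a = 6 and b = 0 → (6, 0)
  a + 2b = 8 and a + b = 7 → (6, 1)
  a + 2b = 8 and a = 0 → (0, 4)

Vertices: (0, 0), (6, 0), (6, 1), (0, 4)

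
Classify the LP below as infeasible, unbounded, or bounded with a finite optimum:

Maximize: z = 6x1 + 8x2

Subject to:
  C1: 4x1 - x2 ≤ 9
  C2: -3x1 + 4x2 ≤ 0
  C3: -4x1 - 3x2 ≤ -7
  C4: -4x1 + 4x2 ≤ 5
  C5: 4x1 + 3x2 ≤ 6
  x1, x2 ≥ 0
C5 requires 4x1 + 3x2 ≤ 6, while C3 (-4x1 - 3x2 ≤ -7) is equivalent to 4x1 + 3x2 ≥ 7. Together they would need 7 ≤ 4x1 + 3x2 ≤ 6, which is impossible since 7 > 6. No point satisfies all constraints.

Infeasible — the constraint set is empty.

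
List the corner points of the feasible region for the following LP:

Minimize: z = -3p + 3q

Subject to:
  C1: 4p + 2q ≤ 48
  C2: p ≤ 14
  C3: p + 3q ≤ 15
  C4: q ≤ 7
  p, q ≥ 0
Each vertex is the intersection of two constraint boundaries that also satisfies all remaining constraints:
  p = 0 and q = 0 → (0, 0)
  4p + 2q = 48 and q = 0 → (12, 0)
  4p + 2q = 48 and p + 3q = 15 → (11.4, 1.2)
  p + 3q = 15 and p = 0 → (0, 5)

Vertices: (0, 0), (12, 0), (11.4, 1.2), (0, 5)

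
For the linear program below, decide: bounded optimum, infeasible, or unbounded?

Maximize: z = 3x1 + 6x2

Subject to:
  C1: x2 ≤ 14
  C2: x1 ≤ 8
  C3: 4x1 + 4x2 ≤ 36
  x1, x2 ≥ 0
The point (0, 9) satisfies every constraint, so the LP is feasible; the constraints give x1 ≤ 8 and x2 ≤ 14, which with x1, x2 ≥ 0 keep the feasible region inside a bounded box. A feasible, bounded LP attains a finite optimum at a vertex.

Bounded optimum: z* = 54 at (0, 9).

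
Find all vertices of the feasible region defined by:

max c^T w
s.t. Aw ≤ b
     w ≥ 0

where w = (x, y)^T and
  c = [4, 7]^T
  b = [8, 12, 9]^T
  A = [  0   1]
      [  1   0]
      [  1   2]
Each vertex is the intersection of two constraint boundaries that also satisfies all remaining constraints:
  x = 0 and y = 0 → (0, 0)
  x + 2y = 9 and y = 0 → (9, 0)
  x + 2y = 9 and x = 0 → (0, 4.5)

Vertices: (0, 0), (9, 0), (0, 4.5)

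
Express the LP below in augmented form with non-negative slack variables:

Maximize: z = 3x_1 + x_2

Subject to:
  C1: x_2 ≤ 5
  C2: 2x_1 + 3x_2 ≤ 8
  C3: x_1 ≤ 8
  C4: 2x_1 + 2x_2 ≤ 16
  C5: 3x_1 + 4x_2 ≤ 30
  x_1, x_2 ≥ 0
max z = 3x_1 + x_2

s.t.
  x_2 + s1 = 5
  2x_1 + 3x_2 + s2 = 8
  x_1 + s3 = 8
  2x_1 + 2x_2 + s4 = 16
  3x_1 + 4x_2 + s5 = 30
  x_1, x_2, s1, s2, s3, s4, s5 ≥ 0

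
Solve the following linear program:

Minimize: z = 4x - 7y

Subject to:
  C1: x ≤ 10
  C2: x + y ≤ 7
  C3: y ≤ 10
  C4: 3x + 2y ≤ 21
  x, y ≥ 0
x = 0, y = 7, z = -49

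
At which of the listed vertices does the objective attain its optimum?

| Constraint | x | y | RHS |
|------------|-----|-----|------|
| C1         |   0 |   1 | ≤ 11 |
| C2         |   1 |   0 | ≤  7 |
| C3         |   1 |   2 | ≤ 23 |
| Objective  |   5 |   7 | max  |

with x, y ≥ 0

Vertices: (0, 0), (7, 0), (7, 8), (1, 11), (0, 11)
Evaluating z = 5x + 7y at each vertex:
  (0, 0): z = 0
  (7, 0): z = 35
  (7, 8): z = 91
  (1, 11): z = 82
  (0, 11): z = 77

The largest value is z = 91, attained at (7, 8).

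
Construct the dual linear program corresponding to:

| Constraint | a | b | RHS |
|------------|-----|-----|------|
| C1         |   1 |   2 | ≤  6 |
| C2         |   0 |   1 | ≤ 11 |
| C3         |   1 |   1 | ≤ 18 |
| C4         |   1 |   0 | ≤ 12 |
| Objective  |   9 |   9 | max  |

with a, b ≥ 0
Minimize: z = 6y1 + 11y2 + 18y3 + 12y4

Subject to:
  C1: -y1 - y3 - y4 ≤ -9
  C2: -2y1 - y2 - y3 ≤ -9
  y1, y2, y3, y4 ≥ 0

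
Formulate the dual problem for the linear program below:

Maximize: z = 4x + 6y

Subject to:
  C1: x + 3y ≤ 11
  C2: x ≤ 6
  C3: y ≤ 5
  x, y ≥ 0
Minimize: z = 11y1 + 6y2 + 5y3

Subject to:
  C1: -y1 - y2 ≤ -4
  C2: -3y1 - y3 ≤ -6
  y1, y2, y3 ≥ 0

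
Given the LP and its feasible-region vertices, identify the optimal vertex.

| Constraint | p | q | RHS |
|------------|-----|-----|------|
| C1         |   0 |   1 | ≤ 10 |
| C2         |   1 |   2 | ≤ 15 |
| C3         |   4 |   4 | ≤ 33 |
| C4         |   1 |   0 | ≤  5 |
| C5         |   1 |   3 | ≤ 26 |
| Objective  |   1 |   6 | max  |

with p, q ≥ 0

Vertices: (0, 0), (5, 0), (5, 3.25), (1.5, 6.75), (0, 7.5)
(0, 7.5) with z = 45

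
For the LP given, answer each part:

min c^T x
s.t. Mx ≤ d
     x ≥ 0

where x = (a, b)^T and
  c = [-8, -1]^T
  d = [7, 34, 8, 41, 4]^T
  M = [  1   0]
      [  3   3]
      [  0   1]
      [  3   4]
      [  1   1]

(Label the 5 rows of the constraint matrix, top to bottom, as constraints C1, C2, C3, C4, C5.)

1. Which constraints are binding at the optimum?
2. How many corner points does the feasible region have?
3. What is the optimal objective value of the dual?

1. C5, b ≥ 0
2. 3
3. -32 (by strong duality, equal to the primal optimum)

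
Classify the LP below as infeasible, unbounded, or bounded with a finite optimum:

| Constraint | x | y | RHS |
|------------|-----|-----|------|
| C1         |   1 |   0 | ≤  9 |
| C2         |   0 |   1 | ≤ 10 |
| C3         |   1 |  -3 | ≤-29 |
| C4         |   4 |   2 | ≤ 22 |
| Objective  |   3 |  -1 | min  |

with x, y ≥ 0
The point (0, 10) satisfies every constraint, so the LP is feasible; the constraints give x ≤ 9 and y ≤ 10, which with x, y ≥ 0 keep the feasible region inside a bounded box. A feasible, bounded LP attains a finite optimum at a vertex.

Feasible with finite optimum z* = -10 at (0, 10).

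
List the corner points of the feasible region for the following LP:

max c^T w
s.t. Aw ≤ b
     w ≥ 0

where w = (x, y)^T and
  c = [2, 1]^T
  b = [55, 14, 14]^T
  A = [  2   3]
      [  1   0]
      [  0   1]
Each vertex is the intersection of two constraint boundaries that also satisfies all remaining constraints:
  x = 0 and y = 0 → (0, 0)
  x = 14 and y = 0 → (14, 0)
  2x + 3y = 55 and x = 14 → (14, 9)
  2x + 3y = 55 and y = 14 → (6.5, 14)
  y = 14 and x = 0 → (0, 14)

Vertices: (0, 0), (14, 0), (14, 9), (6.5, 14), (0, 14)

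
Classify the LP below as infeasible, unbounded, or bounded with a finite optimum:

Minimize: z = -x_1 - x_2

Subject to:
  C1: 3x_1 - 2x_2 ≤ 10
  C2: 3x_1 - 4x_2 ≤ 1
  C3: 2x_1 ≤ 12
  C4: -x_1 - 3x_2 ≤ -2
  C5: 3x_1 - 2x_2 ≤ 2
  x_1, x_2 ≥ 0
Feasible point: (0, 1) satisfies every constraint, so the LP is feasible.
Direction d = (0, 1): for each constraint row a, a·d ≤ 0 —
  (3)(0) + (-2)(1) = -2 ≤ 0
  (3)(0) + (-4)(1) = -4 ≤ 0
  (2)(0) + (0)(1) = 0 ≤ 0
  (-1)(0) + (-3)(1) = -3 ≤ 0
  (3)(0) + (-2)(1) = -2 ≤ 0
and d ≥ 0, so (0, 1) + t·d stays feasible for every t ≥ 0. Along this ray z = -x_1 - x_2 changes by -1 per unit t, so z → −∞.

The LP is unbounded; z can be made arbitrarily small.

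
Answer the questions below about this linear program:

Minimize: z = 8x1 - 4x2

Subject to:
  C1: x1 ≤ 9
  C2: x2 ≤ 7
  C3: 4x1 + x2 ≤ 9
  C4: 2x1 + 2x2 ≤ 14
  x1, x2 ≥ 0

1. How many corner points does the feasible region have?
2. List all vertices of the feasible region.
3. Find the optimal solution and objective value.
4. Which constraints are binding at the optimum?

1. 4
2. (0, 0), (2.25, 0), (0.6667, 6.333), (0, 7)
3. x1 = 0, x2 = 7, z = -28
4. C2, C4, x1 ≥ 0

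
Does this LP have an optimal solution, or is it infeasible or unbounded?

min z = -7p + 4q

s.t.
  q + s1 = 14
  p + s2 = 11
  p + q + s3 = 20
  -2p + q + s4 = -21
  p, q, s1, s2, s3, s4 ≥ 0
The point (11, 0) satisfies every constraint, so the LP is feasible; the constraints give p ≤ 11 and q ≤ 14, which with p, q ≥ 0 keep the feasible region inside a bounded box. A feasible, bounded LP attains a finite optimum at a vertex.

Feasible with finite optimum z* = -77 at (11, 0).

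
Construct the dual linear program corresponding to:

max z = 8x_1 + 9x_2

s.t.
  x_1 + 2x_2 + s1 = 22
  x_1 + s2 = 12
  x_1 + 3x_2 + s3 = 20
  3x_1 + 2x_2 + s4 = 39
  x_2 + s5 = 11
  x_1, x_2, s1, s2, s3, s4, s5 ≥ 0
Minimize: z = 22y1 + 12y2 + 20y3 + 39y4 + 11y5

Subject to:
  C1: -y1 - y2 - y3 - 3y4 ≤ -8
  C2: -2y1 - 3y3 - 2y4 - y5 ≤ -9
  y1, y2, y3, y4, y5 ≥ 0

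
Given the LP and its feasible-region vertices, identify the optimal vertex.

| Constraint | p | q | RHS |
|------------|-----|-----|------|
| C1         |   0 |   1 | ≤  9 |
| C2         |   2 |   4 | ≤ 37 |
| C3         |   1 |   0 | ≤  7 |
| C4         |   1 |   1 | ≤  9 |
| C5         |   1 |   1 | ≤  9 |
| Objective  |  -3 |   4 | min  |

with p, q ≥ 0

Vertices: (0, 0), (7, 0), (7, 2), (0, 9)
(7, 0) with z = -21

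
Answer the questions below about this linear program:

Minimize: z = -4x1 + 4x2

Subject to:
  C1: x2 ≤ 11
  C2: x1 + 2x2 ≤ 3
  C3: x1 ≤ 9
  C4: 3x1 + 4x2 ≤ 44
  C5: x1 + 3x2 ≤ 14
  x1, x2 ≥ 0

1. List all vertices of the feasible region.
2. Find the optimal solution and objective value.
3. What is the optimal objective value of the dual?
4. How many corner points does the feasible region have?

1. (0, 0), (3, 0), (0, 1.5)
2. x1 = 3, x2 = 0, z = -12
3. -12 (by strong duality, equal to the primal optimum)
4. 3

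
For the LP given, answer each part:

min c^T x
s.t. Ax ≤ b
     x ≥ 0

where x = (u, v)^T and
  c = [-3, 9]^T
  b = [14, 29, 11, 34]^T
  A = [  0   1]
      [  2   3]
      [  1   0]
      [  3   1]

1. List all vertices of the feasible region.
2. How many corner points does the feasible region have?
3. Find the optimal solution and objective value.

1. (0, 0), (11, 0), (11, 1), (10.43, 2.714), (0, 9.667)
2. 5
3. u = 11, v = 0, z = -33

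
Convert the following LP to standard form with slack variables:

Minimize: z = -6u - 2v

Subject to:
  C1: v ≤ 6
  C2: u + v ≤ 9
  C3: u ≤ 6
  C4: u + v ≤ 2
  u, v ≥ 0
min z = -6u - 2v

s.t.
  v + s1 = 6
  u + v + s2 = 9
  u + s3 = 6
  u + v + s4 = 2
  u, v, s1, s2, s3, s4 ≥ 0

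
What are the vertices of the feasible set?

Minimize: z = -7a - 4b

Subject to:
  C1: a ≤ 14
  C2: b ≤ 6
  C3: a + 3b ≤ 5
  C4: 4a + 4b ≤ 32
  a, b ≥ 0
Each vertex is the intersection of two constraint boundaries that also satisfies all remaining constraints:
  a = 0 and b = 0 → (0, 0)
  a + 3b = 5 and b = 0 → (5, 0)
  a + 3b = 5 and a = 0 → (0, 1.667)

Vertices: (0, 0), (5, 0), (0, 1.667)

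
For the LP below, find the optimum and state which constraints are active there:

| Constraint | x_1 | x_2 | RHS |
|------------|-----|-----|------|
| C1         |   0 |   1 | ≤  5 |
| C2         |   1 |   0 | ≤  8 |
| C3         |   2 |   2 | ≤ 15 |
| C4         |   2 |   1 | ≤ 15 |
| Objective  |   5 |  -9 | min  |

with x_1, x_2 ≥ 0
Optimal: x_1 = 0, x_2 = 5
Slack at optimum:
  C1: slack = 0 (binding)
  C2: slack = 8
  C3: slack = 5
  C4: slack = 10
  x_1 ≥ 0: x_1 = 0 (binding)
  x_2 ≥ 0: x_2 = 5
Binding constraints: C1, x_1 ≥ 0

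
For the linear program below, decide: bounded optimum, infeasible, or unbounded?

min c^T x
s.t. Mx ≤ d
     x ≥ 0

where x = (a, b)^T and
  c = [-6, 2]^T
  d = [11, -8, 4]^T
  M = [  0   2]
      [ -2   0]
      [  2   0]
One constraint requires 2a ≤ 4, while the constraint -2a ≤ -8 is equivalent to 2a ≥ 8. Together they would need 8 ≤ 2a ≤ 4, which is impossible since 8 > 4. No point satisfies all constraints.

The feasible region is empty; the LP is infeasible.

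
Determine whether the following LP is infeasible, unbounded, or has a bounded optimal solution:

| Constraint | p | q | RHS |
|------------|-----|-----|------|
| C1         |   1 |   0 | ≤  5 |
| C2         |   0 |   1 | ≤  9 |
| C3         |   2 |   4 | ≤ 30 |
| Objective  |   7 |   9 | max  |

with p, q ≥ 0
The point (5, 5) satisfies every constraint, so the LP is feasible; the constraints give p ≤ 5 and q ≤ 9, which with p, q ≥ 0 keep the feasible region inside a bounded box. A feasible, bounded LP attains a finite optimum at a vertex.

Evaluating z = 7p + 9q at each vertex:
  (0, 0): z = 0
  (5, 0): z = 35
  (5, 5): z = 80
  (0, 7.5): z = 67.5

The LP has an optimal solution: (5, 5) with z = 80.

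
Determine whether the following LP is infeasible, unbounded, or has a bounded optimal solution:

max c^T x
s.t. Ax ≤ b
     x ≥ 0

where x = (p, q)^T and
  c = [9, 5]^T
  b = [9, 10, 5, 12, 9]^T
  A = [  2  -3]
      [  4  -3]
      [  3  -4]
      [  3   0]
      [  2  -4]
Feasible point: (0, 0) satisfies every constraint, so the LP is feasible.
Direction d = (0, 1): for each constraint row a, a·d ≤ 0 —
  (2)(0) + (-3)(1) = -3 ≤ 0
  (4)(0) + (-3)(1) = -3 ≤ 0
  (3)(0) + (-4)(1) = -4 ≤ 0
  (3)(0) + (0)(1) = 0 ≤ 0
  (2)(0) + (-4)(1) = -4 ≤ 0
and d ≥ 0, so (0, 0) + t·d stays feasible for every t ≥ 0. Along this ray z = 9p + 5q changes by 5 per unit t, so z → +∞.

Unbounded — the objective can increase without bound over the feasible region.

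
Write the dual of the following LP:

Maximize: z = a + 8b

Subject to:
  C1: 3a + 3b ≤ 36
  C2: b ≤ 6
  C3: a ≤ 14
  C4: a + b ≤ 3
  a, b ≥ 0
Minimize: z = 36y1 + 6y2 + 14y3 + 3y4

Subject to:
  C1: -3y1 - y3 - y4 ≤ -1
  C2: -3y1 - y2 - y4 ≤ -8
  y1, y2, y3, y4 ≥ 0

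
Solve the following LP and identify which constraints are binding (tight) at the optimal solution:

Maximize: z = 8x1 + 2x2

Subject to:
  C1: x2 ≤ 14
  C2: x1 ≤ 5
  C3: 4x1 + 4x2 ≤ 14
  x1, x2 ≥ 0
Optimal: x1 = 3.5, x2 = 0
Binding: C3, x2 ≥ 0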